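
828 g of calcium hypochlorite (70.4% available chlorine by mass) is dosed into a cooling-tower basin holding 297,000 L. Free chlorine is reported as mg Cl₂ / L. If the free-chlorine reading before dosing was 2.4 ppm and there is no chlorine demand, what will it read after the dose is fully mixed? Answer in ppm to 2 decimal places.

4.36 ppm

Available chlorine delivered: 828 g × 0.704 = 582.9 g as Cl₂.
Concentration rise: 582.9 g / 297,000 L = 1.963 mg/L = 1.96 ppm.
Final FC: 2.4 + 1.96 = 4.36 ppm.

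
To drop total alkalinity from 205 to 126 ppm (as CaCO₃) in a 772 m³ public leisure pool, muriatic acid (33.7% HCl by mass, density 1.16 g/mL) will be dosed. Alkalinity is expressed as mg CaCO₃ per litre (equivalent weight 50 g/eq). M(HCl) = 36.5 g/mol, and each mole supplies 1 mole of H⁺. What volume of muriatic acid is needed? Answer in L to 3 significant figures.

114 L

Volume: 772 m³ = 772,000 L.
Alkalinity to neutralize: (205 − 126) = 79 mg/L as CaCO₃ × 772,000 L = 60,990 g as CaCO₃.
Equivalents of H⁺ required: 60,990 ÷ 50 g/eq = 1220 eq = 1220 mol HCl.
Mass of HCl: 1220 × 36.5 = 44,520 g.
Mass of 33.7% solution: 44,520 / 0.337 = 132,100 g.
Volume: 132,100 g ÷ 1.16 g/mL = 113,900 mL.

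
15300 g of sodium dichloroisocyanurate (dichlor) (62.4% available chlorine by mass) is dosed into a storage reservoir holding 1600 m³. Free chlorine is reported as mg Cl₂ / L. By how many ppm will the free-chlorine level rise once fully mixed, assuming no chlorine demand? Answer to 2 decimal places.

5.97 ppm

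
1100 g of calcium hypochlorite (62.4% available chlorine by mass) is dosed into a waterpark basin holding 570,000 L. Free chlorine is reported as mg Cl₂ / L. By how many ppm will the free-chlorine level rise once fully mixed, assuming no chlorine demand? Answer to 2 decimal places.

Available chlorine delivered: 1100 g × 0.624 = 686.4 g as Cl₂.
Concentration rise: 686.4 g / 570,000 L = 1.204 mg/L = 1.20 ppm.

1.20 ppm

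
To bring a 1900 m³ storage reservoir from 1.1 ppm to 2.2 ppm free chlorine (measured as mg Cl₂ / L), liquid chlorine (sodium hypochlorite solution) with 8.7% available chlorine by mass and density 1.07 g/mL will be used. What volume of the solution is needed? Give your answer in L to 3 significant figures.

Volume: 1900 m³ = 1,900,000 L.
Chlorine deficit: 2.2 − 1.1 = 1.1 ppm = 1.1 mg/L as Cl₂.
Cl₂ equivalent needed: 1.1 mg/L × 1,900,000 L = 2,090,000 mg = 2090 g.
Product at 8.7% available chlorine: 2090 / 0.087 = 24,020 g.
Volume at density 1.07 g/mL: 24,020 g ÷ 1.07 g/mL = 22,450 mL.

22.5 L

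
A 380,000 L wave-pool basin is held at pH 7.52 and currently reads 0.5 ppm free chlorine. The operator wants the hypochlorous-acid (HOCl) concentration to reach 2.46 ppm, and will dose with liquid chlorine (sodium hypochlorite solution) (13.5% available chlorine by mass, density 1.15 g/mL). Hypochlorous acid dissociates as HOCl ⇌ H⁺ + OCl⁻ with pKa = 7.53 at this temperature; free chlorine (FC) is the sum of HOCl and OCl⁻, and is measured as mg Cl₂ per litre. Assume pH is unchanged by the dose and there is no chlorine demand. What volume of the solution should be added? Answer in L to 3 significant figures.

[OCl⁻]/[HOCl] = 10^(pH − pKa) = 10^(7.52 − 7.53) = 0.9772; fraction as HOCl = 1/(1 + 0.9772) = 0.5058.
Free chlorine required for 2.46 ppm HOCl: 2.46 / 0.5058 = 4.864 ppm.
FC to add: 4.864 − 0.5 = 4.364 mg/L as Cl₂.
Cl₂ equivalent: 4.364 mg/L × 380,000 L = 1658 g.
Product at 13.5% available Cl: 1658 / 0.135 = 12,280 g.
Volume: 12,280 g ÷ 1.15 g/mL = 10,680 mL.

10.7 L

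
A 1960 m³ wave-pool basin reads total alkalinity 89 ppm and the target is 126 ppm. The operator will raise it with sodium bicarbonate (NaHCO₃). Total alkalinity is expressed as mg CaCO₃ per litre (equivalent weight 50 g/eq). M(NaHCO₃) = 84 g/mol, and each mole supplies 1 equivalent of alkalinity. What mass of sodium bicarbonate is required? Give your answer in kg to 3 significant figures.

122 kg

Volume: 1960 m³ = 1,960,000 L.
Alkalinity to add: (126 − 89) = 37 mg/L as CaCO₃ × 1,960,000 L = 72,520 g as CaCO₃.
Equivalents: 72,520 g ÷ 50 g/eq = 1450 eq.
NaHCO₃ supplies 1 eq per mole → 1450 mol.
Mass: 1450 mol × 84 g/mol = 121,800 g.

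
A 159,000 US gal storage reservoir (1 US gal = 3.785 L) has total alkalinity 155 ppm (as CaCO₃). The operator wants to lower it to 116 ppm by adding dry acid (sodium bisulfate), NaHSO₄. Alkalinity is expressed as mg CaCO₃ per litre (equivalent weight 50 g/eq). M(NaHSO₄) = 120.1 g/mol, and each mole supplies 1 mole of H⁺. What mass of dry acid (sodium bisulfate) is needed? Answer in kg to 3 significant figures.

56.4 kg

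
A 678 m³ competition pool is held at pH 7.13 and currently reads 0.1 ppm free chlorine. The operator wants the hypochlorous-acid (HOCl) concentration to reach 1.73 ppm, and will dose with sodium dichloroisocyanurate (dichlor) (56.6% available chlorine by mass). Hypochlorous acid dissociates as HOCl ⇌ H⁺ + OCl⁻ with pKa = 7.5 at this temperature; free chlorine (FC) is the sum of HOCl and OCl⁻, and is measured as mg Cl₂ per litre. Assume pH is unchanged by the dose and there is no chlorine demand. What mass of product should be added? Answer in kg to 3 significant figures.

Volume: 678 m³ = 678,000 L.
[OCl⁻]/[HOCl] = 10^(pH − pKa) = 10^(7.13 − 7.5) = 0.4266; fraction as HOCl = 1/(1 + 0.4266) = 0.701.
Free chlorine required for 1.73 ppm HOCl: 1.73 / 0.701 = 2.468 ppm.
FC to add: 2.468 − 0.1 = 2.368 mg/L as Cl₂.
Cl₂ equivalent: 2.368 mg/L × 678,000 L = 1605 g.
Product at 56.6% available Cl: 1605 / 0.566 = 2837 g.

2.84 kg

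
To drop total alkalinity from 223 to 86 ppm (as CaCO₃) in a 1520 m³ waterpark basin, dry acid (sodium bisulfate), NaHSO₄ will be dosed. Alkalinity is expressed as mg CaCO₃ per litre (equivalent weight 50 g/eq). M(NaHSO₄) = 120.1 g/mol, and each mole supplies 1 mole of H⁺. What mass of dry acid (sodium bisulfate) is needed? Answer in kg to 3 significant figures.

Volume: 1520 m³ = 1,520,000 L.
Alkalinity to neutralize: (223 − 86) = 137 mg/L as CaCO₃ × 1,520,000 L = 208,200 g as CaCO₃.
Equivalents of H⁺ required: 208,200 ÷ 50 g/eq = 4165 eq = 4165 mol NaHSO₄.
Mass of NaHSO₄: 4165 × 120.1 = 500,200 g.

500 kg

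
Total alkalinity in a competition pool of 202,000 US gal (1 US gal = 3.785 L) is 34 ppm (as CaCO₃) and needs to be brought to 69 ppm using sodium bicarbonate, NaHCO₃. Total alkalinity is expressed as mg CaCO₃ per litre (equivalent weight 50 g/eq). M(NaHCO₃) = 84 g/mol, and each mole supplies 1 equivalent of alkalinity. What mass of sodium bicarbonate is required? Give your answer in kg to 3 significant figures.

45.0 kg

Volume: 202,000 US gal × 3.785 L/gal = 764,570 L.
Alkalinity to add: (69 − 34) = 35 mg/L as CaCO₃ × 764,570 L = 26,760 g as CaCO₃.
Equivalents: 26,760 g ÷ 50 g/eq = 535.2 eq.
NaHCO₃ supplies 1 eq per mole → 535.2 mol.
Mass: 535.2 mol × 84 g/mol = 44,960 g.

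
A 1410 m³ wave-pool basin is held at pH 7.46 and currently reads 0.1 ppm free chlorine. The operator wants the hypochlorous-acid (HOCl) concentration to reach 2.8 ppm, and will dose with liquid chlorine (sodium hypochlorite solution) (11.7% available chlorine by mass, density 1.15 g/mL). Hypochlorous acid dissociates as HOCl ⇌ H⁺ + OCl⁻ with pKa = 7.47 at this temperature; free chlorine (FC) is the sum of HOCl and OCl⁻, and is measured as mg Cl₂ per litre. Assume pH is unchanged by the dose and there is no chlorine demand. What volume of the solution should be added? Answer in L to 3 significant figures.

Volume: 1410 m³ = 1,410,000 L.
[OCl⁻]/[HOCl] = 10^(pH − pKa) = 10^(7.46 − 7.47) = 0.9772; fraction as HOCl = 1/(1 + 0.9772) = 0.5058.
Free chlorine required for 2.8 ppm HOCl: 2.8 / 0.5058 = 5.536 ppm.
FC to add: 5.536 − 0.1 = 5.436 mg/L as Cl₂.
Cl₂ equivalent: 5.436 mg/L × 1,410,000 L = 7665 g.
Product at 11.7% available Cl: 7665 / 0.117 = 65,510 g.
Volume: 65,510 g ÷ 1.15 g/mL = 56,970 mL.

57.0 L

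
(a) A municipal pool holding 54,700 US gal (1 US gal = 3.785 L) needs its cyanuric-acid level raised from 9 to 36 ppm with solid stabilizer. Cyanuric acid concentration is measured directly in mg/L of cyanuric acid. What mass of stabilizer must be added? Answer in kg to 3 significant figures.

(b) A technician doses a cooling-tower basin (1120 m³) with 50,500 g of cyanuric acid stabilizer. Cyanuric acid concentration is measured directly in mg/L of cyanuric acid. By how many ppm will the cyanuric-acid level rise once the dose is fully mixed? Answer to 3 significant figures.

(a) 5.59 kg; (b) 45.1 ppm

(a) Volume: 54,700 US gal × 3.785 L/gal = 207,040 L.
(a) CYA to add: (36 − 9) = 27 mg/L × 207,040 L = 5590 g cyanuric acid.

(b) Volume: 1120 m³ = 1,120,000 L.
(b) Rise: 50,500 g / 1,120,000 L × 1000 = 45.09 mg/L.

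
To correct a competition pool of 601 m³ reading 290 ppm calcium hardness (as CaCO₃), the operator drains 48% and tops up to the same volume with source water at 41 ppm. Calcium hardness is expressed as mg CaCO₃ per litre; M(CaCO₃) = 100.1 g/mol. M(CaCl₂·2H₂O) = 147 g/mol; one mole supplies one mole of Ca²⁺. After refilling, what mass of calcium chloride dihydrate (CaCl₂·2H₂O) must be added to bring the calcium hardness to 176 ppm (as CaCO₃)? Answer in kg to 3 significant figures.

4.87 kg

Volume: 601 m³ = 601,000 L.
After draining 48% and refilling: 290 × 0.52 + 41 × 0.48 = 170.48 ppm.
Deficit to target: 176 − 170.48 = 5.52 mg/L.
As CaCO₃: 5.52 mg/L × 601,000 L = 3318 g; ÷ 100.1 = 33.14 mol Ca²⁺.
Mass: 33.14 × 147 = 4872 g.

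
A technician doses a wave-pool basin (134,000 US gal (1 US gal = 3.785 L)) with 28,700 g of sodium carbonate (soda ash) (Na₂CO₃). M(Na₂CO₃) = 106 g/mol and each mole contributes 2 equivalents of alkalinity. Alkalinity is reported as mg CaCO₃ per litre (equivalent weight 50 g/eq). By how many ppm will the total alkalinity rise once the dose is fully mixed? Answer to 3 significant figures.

53.4 ppm

Volume: 134,000 US gal × 3.785 L/gal = 507,190 L.
Moles of Na₂CO₃: 28,700 g ÷ 106 g/mol = 270.8 mol → 541.5 eq of alkalinity.
As CaCO₃: 541.5 eq × 50 g/eq = 27,080 g.
Rise: 27,080 g / 507,190 L × 1000 = 53.38 mg/L.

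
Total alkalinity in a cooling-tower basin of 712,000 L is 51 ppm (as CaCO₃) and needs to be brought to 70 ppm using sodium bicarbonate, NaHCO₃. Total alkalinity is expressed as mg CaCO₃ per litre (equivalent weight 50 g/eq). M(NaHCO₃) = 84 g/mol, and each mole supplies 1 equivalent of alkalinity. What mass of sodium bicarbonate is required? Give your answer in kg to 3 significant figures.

Alkalinity to add: (70 − 51) = 19 mg/L as CaCO₃ × 712,000 L = 13,530 g as CaCO₃.
Equivalents: 13,530 g ÷ 50 g/eq = 270.6 eq.
NaHCO₃ supplies 1 eq per mole → 270.6 mol.
Mass: 270.6 mol × 84 g/mol = 22,730 g.

22.7 kg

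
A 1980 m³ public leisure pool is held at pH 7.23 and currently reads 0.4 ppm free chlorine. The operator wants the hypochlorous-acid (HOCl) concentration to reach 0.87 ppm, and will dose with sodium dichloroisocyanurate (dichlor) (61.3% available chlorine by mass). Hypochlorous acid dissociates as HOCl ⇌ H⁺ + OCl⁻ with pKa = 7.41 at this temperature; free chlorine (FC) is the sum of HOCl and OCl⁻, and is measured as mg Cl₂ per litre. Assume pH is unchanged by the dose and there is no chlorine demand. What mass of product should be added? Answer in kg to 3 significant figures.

Volume: 1980 m³ = 1,980,000 L.
[OCl⁻]/[HOCl] = 10^(pH − pKa) = 10^(7.23 − 7.41) = 0.6607; fraction as HOCl = 1/(1 + 0.6607) = 0.6022.
Free chlorine required for 0.87 ppm HOCl: 0.87 / 0.6022 = 1.445 ppm.
FC to add: 1.445 − 0.4 = 1.045 mg/L as Cl₂.
Cl₂ equivalent: 1.045 mg/L × 1,980,000 L = 2069 g.
Product at 61.3% available Cl: 2069 / 0.613 = 3375 g.

3.37 kg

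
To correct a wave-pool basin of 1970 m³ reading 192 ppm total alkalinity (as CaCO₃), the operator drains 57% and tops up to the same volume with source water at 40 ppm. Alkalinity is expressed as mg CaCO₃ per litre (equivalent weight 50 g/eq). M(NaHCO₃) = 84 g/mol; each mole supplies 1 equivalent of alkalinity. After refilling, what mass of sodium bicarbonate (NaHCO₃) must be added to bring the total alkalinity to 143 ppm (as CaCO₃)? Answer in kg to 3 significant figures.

125 kg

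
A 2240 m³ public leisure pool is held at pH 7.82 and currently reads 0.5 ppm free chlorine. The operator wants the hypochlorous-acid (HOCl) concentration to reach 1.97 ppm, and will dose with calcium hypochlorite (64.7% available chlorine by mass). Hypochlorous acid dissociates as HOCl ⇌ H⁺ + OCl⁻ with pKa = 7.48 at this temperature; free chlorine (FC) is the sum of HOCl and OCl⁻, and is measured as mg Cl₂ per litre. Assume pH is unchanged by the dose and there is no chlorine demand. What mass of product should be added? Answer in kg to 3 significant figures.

20.0 kg

Volume: 2240 m³ = 2,240,000 L.
[OCl⁻]/[HOCl] = 10^(pH − pKa) = 10^(7.82 − 7.48) = 2.188; fraction as HOCl = 1/(1 + 2.188) = 0.3137.
Free chlorine required for 1.97 ppm HOCl: 1.97 / 0.3137 = 6.28 ppm.
FC to add: 6.28 − 0.5 = 5.78 mg/L as Cl₂.
Cl₂ equivalent: 5.78 mg/L × 2,240,000 L = 12,950 g.
Product at 64.7% available Cl: 12,950 / 0.647 = 20,010 g.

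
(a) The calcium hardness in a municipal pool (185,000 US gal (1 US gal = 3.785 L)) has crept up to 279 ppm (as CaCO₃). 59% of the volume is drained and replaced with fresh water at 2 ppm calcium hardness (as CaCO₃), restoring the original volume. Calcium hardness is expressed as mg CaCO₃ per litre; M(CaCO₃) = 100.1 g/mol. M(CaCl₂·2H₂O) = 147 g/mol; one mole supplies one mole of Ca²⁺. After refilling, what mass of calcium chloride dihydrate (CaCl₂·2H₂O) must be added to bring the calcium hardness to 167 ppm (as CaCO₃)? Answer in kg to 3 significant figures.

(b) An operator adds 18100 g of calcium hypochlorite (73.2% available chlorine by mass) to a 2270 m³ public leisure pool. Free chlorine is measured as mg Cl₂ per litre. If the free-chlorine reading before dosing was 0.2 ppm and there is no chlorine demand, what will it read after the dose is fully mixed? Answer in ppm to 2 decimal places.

(a) 52.9 kg; (b) 6.04 ppm

(a) Volume: 185,000 US gal × 3.785 L/gal = 700,225 L.
(a) After draining 59% and refilling: 279 × 0.41 + 2 × 0.59 = 115.57 ppm.
(a) Deficit to target: 167 − 115.57 = 51.43 mg/L.
(a) As CaCO₃: 51.43 mg/L × 700,225 L = 36,010 g; ÷ 100.1 = 359.8 mol Ca²⁺.
(a) Mass: 359.8 × 147 = 52,890 g.

(b) Volume: 2270 m³ = 2,270,000 L.
(b) Available chlorine delivered: 18,100 g × 0.732 = 13,250 g as Cl₂.
(b) Concentration rise: 13,250 g / 2,270,000 L = 5.837 mg/L = 5.84 ppm.
(b) Final FC: 0.2 + 5.84 = 6.04 ppm.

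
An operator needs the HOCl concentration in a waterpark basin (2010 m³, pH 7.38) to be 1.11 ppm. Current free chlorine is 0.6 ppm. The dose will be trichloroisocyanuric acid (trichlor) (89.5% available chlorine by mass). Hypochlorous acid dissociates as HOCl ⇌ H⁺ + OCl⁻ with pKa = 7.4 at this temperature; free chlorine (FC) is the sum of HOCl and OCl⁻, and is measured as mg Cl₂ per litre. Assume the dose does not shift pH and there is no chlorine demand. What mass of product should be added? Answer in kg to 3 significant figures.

3.53 kg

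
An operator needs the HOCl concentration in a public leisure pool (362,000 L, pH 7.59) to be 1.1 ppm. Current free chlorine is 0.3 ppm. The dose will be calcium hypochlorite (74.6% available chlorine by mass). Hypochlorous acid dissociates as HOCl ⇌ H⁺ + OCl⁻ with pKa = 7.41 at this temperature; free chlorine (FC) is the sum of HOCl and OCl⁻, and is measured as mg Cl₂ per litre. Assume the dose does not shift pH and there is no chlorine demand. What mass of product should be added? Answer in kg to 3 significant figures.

1.20 kg

[OCl⁻]/[HOCl] = 10^(pH − pKa) = 10^(7.59 − 7.41) = 1.514; fraction as HOCl = 1/(1 + 1.514) = 0.3978.
Free chlorine required for 1.1 ppm HOCl: 1.1 / 0.3978 = 2.765 ppm.
FC to add: 2.765 − 0.3 = 2.465 mg/L as Cl₂.
Cl₂ equivalent: 2.465 mg/L × 362,000 L = 892.3 g.
Product at 74.6% available Cl: 892.3 / 0.746 = 1196 g.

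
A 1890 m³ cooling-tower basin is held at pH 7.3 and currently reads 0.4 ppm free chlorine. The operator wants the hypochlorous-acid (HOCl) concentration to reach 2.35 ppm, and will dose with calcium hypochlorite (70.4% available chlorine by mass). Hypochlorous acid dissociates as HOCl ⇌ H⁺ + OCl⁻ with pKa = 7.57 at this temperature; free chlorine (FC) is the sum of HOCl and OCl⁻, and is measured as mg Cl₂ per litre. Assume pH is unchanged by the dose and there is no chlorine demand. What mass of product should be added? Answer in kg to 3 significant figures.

Volume: 1890 m³ = 1,890,000 L.
[OCl⁻]/[HOCl] = 10^(pH − pKa) = 10^(7.3 − 7.57) = 0.537; fraction as HOCl = 1/(1 + 0.537) = 0.6506.
Free chlorine required for 2.35 ppm HOCl: 2.35 / 0.6506 = 3.612 ppm.
FC to add: 3.612 − 0.4 = 3.212 mg/L as Cl₂.
Cl₂ equivalent: 3.212 mg/L × 1,890,000 L = 6071 g.
Product at 70.4% available Cl: 6071 / 0.704 = 8623 g.

8.62 kg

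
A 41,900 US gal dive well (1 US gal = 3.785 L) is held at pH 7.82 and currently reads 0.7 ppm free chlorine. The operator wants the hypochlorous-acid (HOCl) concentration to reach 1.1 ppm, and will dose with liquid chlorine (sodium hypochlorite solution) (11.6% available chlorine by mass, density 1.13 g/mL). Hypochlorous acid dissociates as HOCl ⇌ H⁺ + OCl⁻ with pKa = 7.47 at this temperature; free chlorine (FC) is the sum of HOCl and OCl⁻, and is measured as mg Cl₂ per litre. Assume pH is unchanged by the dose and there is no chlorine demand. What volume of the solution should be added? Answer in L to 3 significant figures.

3.46 L

Volume: 41,900 US gal × 3.785 L/gal = 158,592 L.
[OCl⁻]/[HOCl] = 10^(pH − pKa) = 10^(7.82 − 7.47) = 2.239; fraction as HOCl = 1/(1 + 2.239) = 0.3088.
Free chlorine required for 1.1 ppm HOCl: 1.1 / 0.3088 = 3.563 ppm.
FC to add: 3.563 − 0.7 = 2.863 mg/L as Cl₂.
Cl₂ equivalent: 2.863 mg/L × 158,592 L = 454 g.
Product at 11.6% available Cl: 454 / 0.116 = 3914 g.
Volume: 3914 g ÷ 1.13 g/mL = 3463 mL.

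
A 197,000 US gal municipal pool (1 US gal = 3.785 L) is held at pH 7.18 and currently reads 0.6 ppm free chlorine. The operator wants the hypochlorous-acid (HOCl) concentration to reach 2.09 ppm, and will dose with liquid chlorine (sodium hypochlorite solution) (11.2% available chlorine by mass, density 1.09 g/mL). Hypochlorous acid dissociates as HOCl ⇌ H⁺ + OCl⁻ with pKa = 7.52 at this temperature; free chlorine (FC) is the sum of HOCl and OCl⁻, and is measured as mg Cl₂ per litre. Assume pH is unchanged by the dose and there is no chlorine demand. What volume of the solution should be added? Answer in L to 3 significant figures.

Volume: 197,000 US gal × 3.785 L/gal = 745,645 L.
[OCl⁻]/[HOCl] = 10^(pH − pKa) = 10^(7.18 − 7.52) = 0.4571; fraction as HOCl = 1/(1 + 0.4571) = 0.6863.
Free chlorine required for 2.09 ppm HOCl: 2.09 / 0.6863 = 3.045 ppm.
FC to add: 3.045 − 0.6 = 2.445 mg/L as Cl₂.
Cl₂ equivalent: 2.445 mg/L × 745,645 L = 1823 g.
Product at 11.2% available Cl: 1823 / 0.112 = 16,280 g.
Volume: 16,280 g ÷ 1.09 g/mL = 14,940 mL.

14.9 L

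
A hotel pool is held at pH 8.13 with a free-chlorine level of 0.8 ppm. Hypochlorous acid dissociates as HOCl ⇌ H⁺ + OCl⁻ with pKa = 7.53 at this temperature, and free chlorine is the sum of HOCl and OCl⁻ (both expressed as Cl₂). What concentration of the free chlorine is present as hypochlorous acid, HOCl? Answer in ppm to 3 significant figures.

[OCl⁻]/[HOCl] = 10^(pH − pKa) = 10^(8.13 − 7.53) = 10^0.60 = 3.981.
Fraction as HOCl = 1 / (1 + 3.981) = 0.2008.
HOCl = 0.2008 × 0.8 ppm = 0.1606 ppm.

0.161 ppm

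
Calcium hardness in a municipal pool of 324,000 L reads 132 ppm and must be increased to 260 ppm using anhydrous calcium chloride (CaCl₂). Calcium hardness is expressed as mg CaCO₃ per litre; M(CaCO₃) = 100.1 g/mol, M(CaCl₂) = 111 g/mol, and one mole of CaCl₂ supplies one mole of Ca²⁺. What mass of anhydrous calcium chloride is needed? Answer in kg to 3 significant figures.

46.0 kg

Hardness to add: (260 − 132) = 128 mg/L as CaCO₃ × 324,000 L = 41,470 g as CaCO₃.
Moles of Ca²⁺ (1 mol Ca²⁺ ≡ 1 mol CaCO₃): 41,470 / 100.1 g/mol = 414.3 mol.
Mass of CaCl₂: 414.3 × 111 = 45,990 g.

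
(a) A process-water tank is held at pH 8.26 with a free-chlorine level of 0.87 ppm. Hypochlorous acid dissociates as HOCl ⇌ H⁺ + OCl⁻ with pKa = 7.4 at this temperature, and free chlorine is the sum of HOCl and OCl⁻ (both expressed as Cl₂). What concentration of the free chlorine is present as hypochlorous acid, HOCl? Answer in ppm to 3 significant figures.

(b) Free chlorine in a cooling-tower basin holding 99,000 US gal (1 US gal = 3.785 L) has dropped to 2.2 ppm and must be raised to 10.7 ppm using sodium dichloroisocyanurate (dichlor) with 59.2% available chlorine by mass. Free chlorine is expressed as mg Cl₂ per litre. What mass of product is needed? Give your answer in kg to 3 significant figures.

(a) [OCl⁻]/[HOCl] = 10^(pH − pKa) = 10^(8.26 − 7.4) = 10^0.86 = 7.244.
(a) Fraction as HOCl = 1 / (1 + 7.244) = 0.1213.
(a) HOCl = 0.1213 × 0.87 ppm = 0.1055 ppm.

(b) Volume: 99,000 US gal × 3.785 L/gal = 374,715 L.
(b) Chlorine deficit: 10.7 − 2.2 = 8.5 ppm = 8.5 mg/L as Cl₂.
(b) Cl₂ equivalent needed: 8.5 mg/L × 374,715 L = 3,185,000 mg = 3185 g.
(b) Product at 59.2% available chlorine: 3185 / 0.592 = 5380 g.

(a) 0.106 ppm; (b) 5.38 kg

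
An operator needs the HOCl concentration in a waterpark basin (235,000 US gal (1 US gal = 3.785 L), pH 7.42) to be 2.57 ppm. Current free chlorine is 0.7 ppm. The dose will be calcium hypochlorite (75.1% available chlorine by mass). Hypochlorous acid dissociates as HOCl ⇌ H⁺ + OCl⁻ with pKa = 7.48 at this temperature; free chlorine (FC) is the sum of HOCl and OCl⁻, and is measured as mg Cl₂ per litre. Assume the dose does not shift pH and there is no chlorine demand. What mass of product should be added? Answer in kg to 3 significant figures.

4.87 kg

Volume: 235,000 US gal × 3.785 L/gal = 889,475 L.
[OCl⁻]/[HOCl] = 10^(pH − pKa) = 10^(7.42 − 7.48) = 0.871; fraction as HOCl = 1/(1 + 0.871) = 0.5345.
Free chlorine required for 2.57 ppm HOCl: 2.57 / 0.5345 = 4.808 ppm.
FC to add: 4.808 − 0.7 = 4.108 mg/L as Cl₂.
Cl₂ equivalent: 4.108 mg/L × 889,475 L = 3654 g.
Product at 75.1% available Cl: 3654 / 0.751 = 4866 g.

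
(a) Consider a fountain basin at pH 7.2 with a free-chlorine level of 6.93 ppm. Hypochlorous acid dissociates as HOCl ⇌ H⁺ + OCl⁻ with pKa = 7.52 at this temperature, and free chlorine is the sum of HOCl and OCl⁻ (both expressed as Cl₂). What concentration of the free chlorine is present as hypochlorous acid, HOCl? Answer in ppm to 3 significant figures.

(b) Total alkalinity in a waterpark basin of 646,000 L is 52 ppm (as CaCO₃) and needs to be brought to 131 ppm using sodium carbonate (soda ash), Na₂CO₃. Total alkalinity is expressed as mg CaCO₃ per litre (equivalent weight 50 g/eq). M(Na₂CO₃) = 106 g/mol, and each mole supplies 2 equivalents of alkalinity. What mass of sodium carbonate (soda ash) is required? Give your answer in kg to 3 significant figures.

(a) 4.69 ppm; (b) 54.1 kg

(a) [OCl⁻]/[HOCl] = 10^(pH − pKa) = 10^(7.2 − 7.52) = 10^-0.32 = 0.4786.
(a) Fraction as HOCl = 1 / (1 + 0.4786) = 0.6763.
(a) HOCl = 0.6763 × 6.93 ppm = 4.687 ppm.

(b) Alkalinity to add: (131 − 52) = 79 mg/L as CaCO₃ × 646,000 L = 51,030 g as CaCO₃.
(b) Equivalents: 51,030 g ÷ 50 g/eq = 1021 eq.
(b) Each mole of Na₂CO₃ supplies 2 eq, so 1021 / 2 = 510.3 mol.
(b) Mass: 510.3 mol × 106 g/mol = 54,100 g.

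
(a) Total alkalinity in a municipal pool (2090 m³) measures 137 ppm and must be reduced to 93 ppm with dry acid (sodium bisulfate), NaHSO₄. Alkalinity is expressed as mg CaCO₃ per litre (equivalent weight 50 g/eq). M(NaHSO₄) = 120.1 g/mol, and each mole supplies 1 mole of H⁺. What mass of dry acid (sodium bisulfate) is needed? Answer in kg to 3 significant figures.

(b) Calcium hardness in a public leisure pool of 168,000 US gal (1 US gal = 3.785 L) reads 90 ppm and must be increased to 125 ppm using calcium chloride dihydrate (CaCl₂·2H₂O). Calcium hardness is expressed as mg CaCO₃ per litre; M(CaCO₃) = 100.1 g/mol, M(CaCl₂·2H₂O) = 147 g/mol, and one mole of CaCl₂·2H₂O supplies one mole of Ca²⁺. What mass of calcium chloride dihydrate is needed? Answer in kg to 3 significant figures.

(a) 221 kg; (b) 32.7 kg

(a) Volume: 2090 m³ = 2,090,000 L.
(a) Alkalinity to neutralize: (137 − 93) = 44 mg/L as CaCO₃ × 2,090,000 L = 91,960 g as CaCO₃.
(a) Equivalents of H⁺ required: 91,960 ÷ 50 g/eq = 1839 eq = 1839 mol NaHSO₄.
(a) Mass of NaHSO₄: 1839 × 120.1 = 220,900 g.

(b) Volume: 168,000 US gal × 3.785 L/gal = 635,880 L.
(b) Hardness to add: (125 − 90) = 35 mg/L as CaCO₃ × 635,880 L = 22,260 g as CaCO₃.
(b) Moles of Ca²⁺ (1 mol Ca²⁺ ≡ 1 mol CaCO₃): 22,260 / 100.1 g/mol = 222.3 mol.
(b) Mass of CaCl₂·2H₂O: 222.3 × 147 = 32,680 g.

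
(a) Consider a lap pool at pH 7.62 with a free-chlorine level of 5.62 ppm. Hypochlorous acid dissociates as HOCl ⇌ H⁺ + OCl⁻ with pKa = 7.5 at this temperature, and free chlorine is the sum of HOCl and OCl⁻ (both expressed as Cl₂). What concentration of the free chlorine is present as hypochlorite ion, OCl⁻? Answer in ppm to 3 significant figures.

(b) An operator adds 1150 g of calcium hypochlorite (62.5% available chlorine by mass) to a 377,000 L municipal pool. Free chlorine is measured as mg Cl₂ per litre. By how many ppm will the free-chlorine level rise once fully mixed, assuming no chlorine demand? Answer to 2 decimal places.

(a) [OCl⁻]/[HOCl] = 10^(pH − pKa) = 10^(7.62 − 7.5) = 10^0.12 = 1.318.
(a) Fraction as HOCl = 1 / (1 + 1.318) = 0.4314.
(a) OCl⁻ = (1 − 0.4314) × 5.62 ppm = 3.196 ppm.

(b) Available chlorine delivered: 1150 g × 0.625 = 718.8 g as Cl₂.
(b) Concentration rise: 718.8 g / 377,000 L = 1.906 mg/L = 1.91 ppm.

(a) 3.20 ppm; (b) 1.91 ppm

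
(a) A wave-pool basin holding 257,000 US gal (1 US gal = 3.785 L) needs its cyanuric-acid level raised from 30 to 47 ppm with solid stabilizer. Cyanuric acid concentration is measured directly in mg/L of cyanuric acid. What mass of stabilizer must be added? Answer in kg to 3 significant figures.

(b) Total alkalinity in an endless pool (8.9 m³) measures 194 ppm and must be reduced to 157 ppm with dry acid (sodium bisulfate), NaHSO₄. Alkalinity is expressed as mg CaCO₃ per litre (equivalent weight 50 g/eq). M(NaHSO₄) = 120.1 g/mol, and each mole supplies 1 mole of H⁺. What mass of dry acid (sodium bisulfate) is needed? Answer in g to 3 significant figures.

(a) Volume: 257,000 US gal × 3.785 L/gal = 972,745 L.
(a) CYA to add: (47 − 30) = 17 mg/L × 972,745 L = 16,540 g cyanuric acid.

(b) Volume: 8.9 m³ = 8,900 L.
(b) Alkalinity to neutralize: (194 − 157) = 37 mg/L as CaCO₃ × 8,900 L = 329.3 g as CaCO₃.
(b) Equivalents of H⁺ required: 329.3 ÷ 50 g/eq = 6.586 eq = 6.586 mol NaHSO₄.
(b) Mass of NaHSO₄: 6.586 × 120.1 = 791 g.

(a) 16.5 kg; (b) 791 g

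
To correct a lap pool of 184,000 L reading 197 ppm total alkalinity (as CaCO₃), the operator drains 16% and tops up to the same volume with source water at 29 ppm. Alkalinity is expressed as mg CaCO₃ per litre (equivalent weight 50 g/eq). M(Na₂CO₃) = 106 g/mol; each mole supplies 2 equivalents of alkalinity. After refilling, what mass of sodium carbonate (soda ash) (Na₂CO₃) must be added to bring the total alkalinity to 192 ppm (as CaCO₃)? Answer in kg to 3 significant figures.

4.27 kg

After draining 16% and refilling: 197 × 0.84 + 29 × 0.16 = 170.12 ppm.
Deficit to target: 192 − 170.12 = 21.88 mg/L.
As CaCO₃: 21.88 mg/L × 184,000 L = 4026 g; ÷ 50 g/eq ÷ 2 = 40.26 mol Na₂CO₃.
Mass: 40.26 × 106 = 4267 g.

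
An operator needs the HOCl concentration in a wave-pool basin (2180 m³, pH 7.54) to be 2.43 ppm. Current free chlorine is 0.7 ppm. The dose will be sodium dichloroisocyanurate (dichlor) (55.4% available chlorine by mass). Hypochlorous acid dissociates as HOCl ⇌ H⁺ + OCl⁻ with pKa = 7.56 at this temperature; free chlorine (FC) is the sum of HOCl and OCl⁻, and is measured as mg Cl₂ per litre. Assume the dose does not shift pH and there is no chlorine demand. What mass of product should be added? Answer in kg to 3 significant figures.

15.9 kg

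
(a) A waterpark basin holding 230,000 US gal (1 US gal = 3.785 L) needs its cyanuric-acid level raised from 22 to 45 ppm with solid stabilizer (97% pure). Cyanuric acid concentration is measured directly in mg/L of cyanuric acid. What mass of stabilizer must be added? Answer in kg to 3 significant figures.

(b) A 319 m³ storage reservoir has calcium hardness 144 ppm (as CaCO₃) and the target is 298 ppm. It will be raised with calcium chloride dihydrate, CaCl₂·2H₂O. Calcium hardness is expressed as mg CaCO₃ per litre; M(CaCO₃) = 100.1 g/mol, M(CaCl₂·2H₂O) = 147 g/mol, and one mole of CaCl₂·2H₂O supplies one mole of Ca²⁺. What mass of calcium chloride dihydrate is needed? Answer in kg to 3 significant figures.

(a) 20.6 kg; (b) 72.1 kg

(a) Volume: 230,000 US gal × 3.785 L/gal = 870,550 L.
(a) CYA to add: (45 − 22) = 23 mg/L × 870,550 L = 20,020 g cyanuric acid.
(a) At 97% purity: 20,020 / 0.97 = 20,640 g product.

(b) Volume: 319 m³ = 319,000 L.
(b) Hardness to add: (298 − 144) = 154 mg/L as CaCO₃ × 319,000 L = 49,130 g as CaCO₃.
(b) Moles of Ca²⁺ (1 mol Ca²⁺ ≡ 1 mol CaCO₃): 49,130 / 100.1 g/mol = 490.8 mol.
(b) Mass of CaCl₂·2H₂O: 490.8 × 147 = 72,140 g.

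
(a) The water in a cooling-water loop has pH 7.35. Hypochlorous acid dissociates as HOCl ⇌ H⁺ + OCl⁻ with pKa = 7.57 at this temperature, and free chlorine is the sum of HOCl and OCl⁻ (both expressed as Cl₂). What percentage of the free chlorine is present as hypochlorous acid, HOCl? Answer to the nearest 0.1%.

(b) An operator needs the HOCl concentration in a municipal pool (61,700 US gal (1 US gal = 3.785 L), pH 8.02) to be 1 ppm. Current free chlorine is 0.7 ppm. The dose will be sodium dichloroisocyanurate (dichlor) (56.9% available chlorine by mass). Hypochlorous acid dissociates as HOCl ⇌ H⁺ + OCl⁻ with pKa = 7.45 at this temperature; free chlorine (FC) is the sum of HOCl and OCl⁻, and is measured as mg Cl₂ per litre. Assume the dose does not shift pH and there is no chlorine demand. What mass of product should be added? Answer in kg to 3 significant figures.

(a) [OCl⁻]/[HOCl] = 10^(pH − pKa) = 10^(7.35 − 7.57) = 10^-0.22 = 0.6026.
(a) Fraction as HOCl = 1 / (1 + 0.6026) = 0.624.

(b) Volume: 61,700 US gal × 3.785 L/gal = 233,534 L.
(b) [OCl⁻]/[HOCl] = 10^(pH − pKa) = 10^(8.02 − 7.45) = 3.715; fraction as HOCl = 1/(1 + 3.715) = 0.2121.
(b) Free chlorine required for 1 ppm HOCl: 1 / 0.2121 = 4.715 ppm.
(b) FC to add: 4.715 − 0.7 = 4.015 mg/L as Cl₂.
(b) Cl₂ equivalent: 4.015 mg/L × 233,534 L = 937.7 g.
(b) Product at 56.9% available Cl: 937.7 / 0.569 = 1648 g.

(a) 62.4%; (b) 1.65 kg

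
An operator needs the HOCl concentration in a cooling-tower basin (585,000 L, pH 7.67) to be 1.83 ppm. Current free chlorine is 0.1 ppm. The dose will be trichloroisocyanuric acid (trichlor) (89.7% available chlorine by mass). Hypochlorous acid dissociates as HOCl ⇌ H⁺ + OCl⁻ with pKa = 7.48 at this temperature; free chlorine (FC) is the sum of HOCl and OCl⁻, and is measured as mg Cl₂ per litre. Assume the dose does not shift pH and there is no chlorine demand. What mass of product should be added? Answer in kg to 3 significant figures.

[OCl⁻]/[HOCl] = 10^(pH − pKa) = 10^(7.67 − 7.48) = 1.549; fraction as HOCl = 1/(1 + 1.549) = 0.3923.
Free chlorine required for 1.83 ppm HOCl: 1.83 / 0.3923 = 4.664 ppm.
FC to add: 4.664 − 0.1 = 4.564 mg/L as Cl₂.
Cl₂ equivalent: 4.564 mg/L × 585,000 L = 2670 g.
Product at 89.7% available Cl: 2670 / 0.897 = 2977 g.

2.98 kg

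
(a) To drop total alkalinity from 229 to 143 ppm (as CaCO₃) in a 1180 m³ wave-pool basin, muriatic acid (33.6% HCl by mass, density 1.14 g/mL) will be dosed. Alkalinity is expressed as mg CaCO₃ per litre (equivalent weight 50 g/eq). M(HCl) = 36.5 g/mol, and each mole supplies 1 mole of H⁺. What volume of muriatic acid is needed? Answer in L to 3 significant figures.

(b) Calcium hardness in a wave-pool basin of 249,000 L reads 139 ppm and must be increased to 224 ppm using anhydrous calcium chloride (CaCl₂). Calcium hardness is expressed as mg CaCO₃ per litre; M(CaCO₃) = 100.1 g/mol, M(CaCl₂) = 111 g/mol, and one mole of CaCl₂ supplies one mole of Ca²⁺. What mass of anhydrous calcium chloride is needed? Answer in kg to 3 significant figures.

(a) 193 L; (b) 23.5 kg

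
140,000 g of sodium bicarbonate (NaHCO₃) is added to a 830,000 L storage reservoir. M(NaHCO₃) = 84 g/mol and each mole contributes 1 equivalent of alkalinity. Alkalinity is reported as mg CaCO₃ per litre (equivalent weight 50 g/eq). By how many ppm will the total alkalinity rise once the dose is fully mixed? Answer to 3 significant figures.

100 ppm

Moles of NaHCO₃: 140,000 g ÷ 84 g/mol = 1667 mol → 1667 eq of alkalinity.
As CaCO₃: 1667 eq × 50 g/eq = 83,330 g.
Rise: 83,330 g / 830,000 L × 1000 = 100.4 mg/L.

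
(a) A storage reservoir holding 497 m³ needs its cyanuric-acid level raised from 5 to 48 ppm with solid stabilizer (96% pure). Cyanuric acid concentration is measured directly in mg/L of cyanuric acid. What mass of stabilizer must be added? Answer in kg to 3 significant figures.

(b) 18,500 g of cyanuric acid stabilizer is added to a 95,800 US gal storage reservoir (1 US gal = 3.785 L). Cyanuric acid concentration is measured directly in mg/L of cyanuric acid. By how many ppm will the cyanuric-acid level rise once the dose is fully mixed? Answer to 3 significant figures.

(a) Volume: 497 m³ = 497,000 L.
(a) CYA to add: (48 − 5) = 43 mg/L × 497,000 L = 21,370 g cyanuric acid.
(a) At 96% purity: 21,370 / 0.96 = 22,260 g product.

(b) Volume: 95,800 US gal × 3.785 L/gal = 362,603 L.
(b) Rise: 18,500 g / 362,603 L × 1000 = 51.02 mg/L.

(a) 22.3 kg; (b) 51.0 ppm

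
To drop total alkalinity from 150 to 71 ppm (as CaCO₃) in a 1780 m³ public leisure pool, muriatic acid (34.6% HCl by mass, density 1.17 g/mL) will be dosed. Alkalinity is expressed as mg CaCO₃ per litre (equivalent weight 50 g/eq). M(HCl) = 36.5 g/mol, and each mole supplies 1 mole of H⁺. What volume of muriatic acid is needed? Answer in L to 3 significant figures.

Volume: 1780 m³ = 1,780,000 L.
Alkalinity to neutralize: (150 − 71) = 79 mg/L as CaCO₃ × 1,780,000 L = 140,600 g as CaCO₃.
Equivalents of H⁺ required: 140,600 ÷ 50 g/eq = 2812 eq = 2812 mol HCl.
Mass of HCl: 2812 × 36.5 = 102,700 g.
Mass of 34.6% solution: 102,700 / 0.346 = 296,700 g.
Volume: 296,700 g ÷ 1.17 g/mL = 253,600 mL.

254 L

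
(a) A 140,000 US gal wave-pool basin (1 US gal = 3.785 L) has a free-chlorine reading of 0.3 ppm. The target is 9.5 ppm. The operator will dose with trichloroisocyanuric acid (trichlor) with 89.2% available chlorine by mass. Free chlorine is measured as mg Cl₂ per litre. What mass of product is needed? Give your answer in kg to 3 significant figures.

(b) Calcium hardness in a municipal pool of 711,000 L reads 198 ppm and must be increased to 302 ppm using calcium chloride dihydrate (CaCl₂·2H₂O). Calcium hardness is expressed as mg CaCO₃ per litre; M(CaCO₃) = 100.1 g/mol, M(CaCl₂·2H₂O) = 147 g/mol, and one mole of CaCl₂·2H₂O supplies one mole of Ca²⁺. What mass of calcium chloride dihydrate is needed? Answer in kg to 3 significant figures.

(a) 5.47 kg; (b) 109 kg

(a) Volume: 140,000 US gal × 3.785 L/gal = 529,900 L.
(a) Chlorine deficit: 9.5 − 0.3 = 9.2 ppm = 9.2 mg/L as Cl₂.
(a) Cl₂ equivalent needed: 9.2 mg/L × 529,900 L = 4,875,000 mg = 4875 g.
(a) Product at 89.2% available chlorine: 4875 / 0.892 = 5465 g.

(b) Hardness to add: (302 − 198) = 104 mg/L as CaCO₃ × 711,000 L = 73,940 g as CaCO₃.
(b) Moles of Ca²⁺ (1 mol Ca²⁺ ≡ 1 mol CaCO₃): 73,940 / 100.1 g/mol = 738.7 mol.
(b) Mass of CaCl₂·2H₂O: 738.7 × 147 = 108,600 g.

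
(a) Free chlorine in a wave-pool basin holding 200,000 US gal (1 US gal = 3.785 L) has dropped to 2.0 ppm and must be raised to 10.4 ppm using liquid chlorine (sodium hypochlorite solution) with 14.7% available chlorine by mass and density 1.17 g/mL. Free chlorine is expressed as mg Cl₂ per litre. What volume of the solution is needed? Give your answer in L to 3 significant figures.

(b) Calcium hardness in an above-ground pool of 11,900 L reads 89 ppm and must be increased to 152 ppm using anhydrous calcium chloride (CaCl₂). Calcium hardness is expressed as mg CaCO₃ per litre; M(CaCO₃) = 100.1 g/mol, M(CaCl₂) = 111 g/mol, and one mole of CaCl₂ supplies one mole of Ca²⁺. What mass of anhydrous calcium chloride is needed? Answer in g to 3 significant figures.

(a) 37.0 L; (b) 831 g

(a) Volume: 200,000 US gal × 3.785 L/gal = 757,000 L.
(a) Chlorine deficit: 10.4 − 2.0 = 8.4 ppm = 8.4 mg/L as Cl₂.
(a) Cl₂ equivalent needed: 8.4 mg/L × 757,000 L = 6,359,000 mg = 6359 g.
(a) Product at 14.7% available chlorine: 6359 / 0.147 = 43,260 g.
(a) Volume at density 1.17 g/mL: 43,260 g ÷ 1.17 g/mL = 36,970 mL.

(b) Hardness to add: (152 − 89) = 63 mg/L as CaCO₃ × 11,900 L = 749.7 g as CaCO₃.
(b) Moles of Ca²⁺ (1 mol Ca²⁺ ≡ 1 mol CaCO₃): 749.7 / 100.1 g/mol = 7.49 mol.
(b) Mass of CaCl₂: 7.49 × 111 = 831.3 g.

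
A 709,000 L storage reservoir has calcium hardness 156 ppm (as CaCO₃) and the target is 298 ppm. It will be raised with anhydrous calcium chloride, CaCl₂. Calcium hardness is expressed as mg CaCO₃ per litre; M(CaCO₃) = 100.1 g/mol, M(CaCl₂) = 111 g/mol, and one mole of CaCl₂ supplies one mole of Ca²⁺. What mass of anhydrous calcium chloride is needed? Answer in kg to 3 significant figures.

112 kg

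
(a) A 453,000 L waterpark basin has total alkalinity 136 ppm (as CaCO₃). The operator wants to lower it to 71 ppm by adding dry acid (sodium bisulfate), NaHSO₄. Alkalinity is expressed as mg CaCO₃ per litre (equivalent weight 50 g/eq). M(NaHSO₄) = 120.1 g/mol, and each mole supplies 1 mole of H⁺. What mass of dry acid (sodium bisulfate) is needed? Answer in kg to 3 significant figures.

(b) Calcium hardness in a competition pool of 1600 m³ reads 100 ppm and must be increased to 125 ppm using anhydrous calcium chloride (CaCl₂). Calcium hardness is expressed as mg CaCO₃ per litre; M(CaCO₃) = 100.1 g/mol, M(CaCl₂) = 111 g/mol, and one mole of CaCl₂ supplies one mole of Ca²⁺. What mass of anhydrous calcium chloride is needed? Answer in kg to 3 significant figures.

(a) 70.7 kg; (b) 44.4 kg

(a) Alkalinity to neutralize: (136 − 71) = 65 mg/L as CaCO₃ × 453,000 L = 29,440 g as CaCO₃.
(a) Equivalents of H⁺ required: 29,440 ÷ 50 g/eq = 588.9 eq = 588.9 mol NaHSO₄.
(a) Mass of NaHSO₄: 588.9 × 120.1 = 70,730 g.

(b) Volume: 1600 m³ = 1,600,000 L.
(b) Hardness to add: (125 − 100) = 25 mg/L as CaCO₃ × 1,600,000 L = 40,000 g as CaCO₃.
(b) Moles of Ca²⁺ (1 mol Ca²⁺ ≡ 1 mol CaCO₃): 40,000 / 100.1 g/mol = 399.6 mol.
(b) Mass of CaCl₂: 399.6 × 111 = 44,360 g.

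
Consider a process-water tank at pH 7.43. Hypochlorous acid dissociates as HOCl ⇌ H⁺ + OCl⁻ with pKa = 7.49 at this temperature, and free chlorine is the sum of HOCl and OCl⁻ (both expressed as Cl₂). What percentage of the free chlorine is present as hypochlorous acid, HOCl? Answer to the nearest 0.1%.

53.4%

[OCl⁻]/[HOCl] = 10^(pH − pKa) = 10^(7.43 − 7.49) = 10^-0.06 = 0.871.
Fraction as HOCl = 1 / (1 + 0.871) = 0.5345.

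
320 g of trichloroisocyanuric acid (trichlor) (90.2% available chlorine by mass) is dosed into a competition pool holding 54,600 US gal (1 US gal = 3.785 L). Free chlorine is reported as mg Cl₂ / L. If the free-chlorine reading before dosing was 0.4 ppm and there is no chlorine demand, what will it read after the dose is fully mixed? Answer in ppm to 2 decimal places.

Volume: 54,600 US gal × 3.785 L/gal = 206,661 L.
Available chlorine delivered: 320 g × 0.902 = 288.6 g as Cl₂.
Concentration rise: 288.6 g / 206,661 L = 1.397 mg/L = 1.40 ppm.
Final FC: 0.4 + 1.40 = 1.80 ppm.

1.80 ppm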